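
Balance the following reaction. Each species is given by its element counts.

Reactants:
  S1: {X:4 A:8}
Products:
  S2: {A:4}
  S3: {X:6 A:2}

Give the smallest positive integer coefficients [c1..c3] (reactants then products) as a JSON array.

X: 3·4 = 12 | 5·0+2·6 = 12
A: 3·8 = 24 | 5·4+2·2 = 24
gcd(3,5,2) = 1

Coefficients: [3, 5, 2]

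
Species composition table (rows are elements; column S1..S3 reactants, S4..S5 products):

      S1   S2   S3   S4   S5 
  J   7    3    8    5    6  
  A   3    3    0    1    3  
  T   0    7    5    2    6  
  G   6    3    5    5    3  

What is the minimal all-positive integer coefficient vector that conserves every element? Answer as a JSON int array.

Coefficients: [3, 3, 3, 6, 4]

J: 3·7+3·3+3·8 = 54 | 6·5+4·6 = 54
A: 3·3+3·3+3·0 = 18 | 6·1+4·3 = 18
T: 3·0+3·7+3·5 = 36 | 6·2+4·6 = 36
G: 3·6+3·3+3·5 = 42 | 6·5+4·3 = 42
gcd(3,3,3,6,4) = 1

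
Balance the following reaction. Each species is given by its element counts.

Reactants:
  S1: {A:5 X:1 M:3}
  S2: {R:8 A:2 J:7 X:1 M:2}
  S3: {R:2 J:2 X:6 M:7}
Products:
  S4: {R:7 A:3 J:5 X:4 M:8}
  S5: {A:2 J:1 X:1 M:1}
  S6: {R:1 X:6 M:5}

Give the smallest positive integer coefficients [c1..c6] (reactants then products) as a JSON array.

R: 3·0+2·8+3·2 = 22 | 3·7+5·0+1·1 = 22
A: 3·5+2·2+3·0 = 19 | 3·3+5·2+1·0 = 19
J: 3·0+2·7+3·2 = 20 | 3·5+5·1+1·0 = 20
X: 3·1+2·1+3·6 = 23 | 3·4+5·1+1·6 = 23
M: 3·3+2·2+3·7 = 34 | 3·8+5·1+1·5 = 34
gcd(3,2,3,3,5,1) = 1

Coefficients: [3, 2, 3, 3, 5, 1]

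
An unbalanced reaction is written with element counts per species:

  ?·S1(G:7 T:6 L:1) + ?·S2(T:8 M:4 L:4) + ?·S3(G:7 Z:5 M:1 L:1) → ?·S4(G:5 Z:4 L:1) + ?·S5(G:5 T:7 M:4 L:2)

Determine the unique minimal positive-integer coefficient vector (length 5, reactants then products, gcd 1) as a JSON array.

G: 1·7+1·0+4·7 = 35 | 5·5+2·5 = 35
Z: 1·0+1·0+4·5 = 20 | 5·4+2·0 = 20
T: 1·6+1·8+4·0 = 14 | 5·0+2·7 = 14
M: 1·0+1·4+4·1 = 8 | 5·0+2·4 = 8
L: 1·1+1·4+4·1 = 9 | 5·1+2·2 = 9
gcd(1,1,4,5,2) = 1

Coefficients: [1, 1, 4, 5, 2]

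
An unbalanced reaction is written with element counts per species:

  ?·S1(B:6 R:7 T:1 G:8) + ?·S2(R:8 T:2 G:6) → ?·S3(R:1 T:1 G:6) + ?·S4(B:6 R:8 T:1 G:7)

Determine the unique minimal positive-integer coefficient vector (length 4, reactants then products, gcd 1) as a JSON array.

B: 6·6+1·0 = 36 | 2·0+6·6 = 36
R: 6·7+1·8 = 50 | 2·1+6·8 = 50
T: 6·1+1·2 = 8 | 2·1+6·1 = 8
G: 6·8+1·6 = 54 | 2·6+6·7 = 54
gcd(6,1,2,6) = 1

Coefficients: [6, 1, 2, 6]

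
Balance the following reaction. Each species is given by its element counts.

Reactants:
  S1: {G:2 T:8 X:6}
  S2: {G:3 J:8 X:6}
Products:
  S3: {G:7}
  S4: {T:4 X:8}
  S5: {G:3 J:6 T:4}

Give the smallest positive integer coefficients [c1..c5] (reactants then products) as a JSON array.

Coefficients: [5, 3, 1, 6, 4]

G: 5·2+3·3 = 19 | 1·7+6·0+4·3 = 19
J: 5·0+3·8 = 24 | 1·0+6·0+4·6 = 24
T: 5·8+3·0 = 40 | 1·0+6·4+4·4 = 40
X: 5·6+3·6 = 48 | 1·0+6·8+4·0 = 48
gcd(5,3,1,6,4) = 1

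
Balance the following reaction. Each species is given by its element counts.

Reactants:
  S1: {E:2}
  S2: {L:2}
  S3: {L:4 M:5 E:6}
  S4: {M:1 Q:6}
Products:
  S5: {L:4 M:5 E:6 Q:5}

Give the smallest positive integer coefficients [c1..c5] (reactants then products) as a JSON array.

L: 3·0+2·2+5·4+5·0 = 24 | 6·4 = 24
M: 3·0+2·0+5·5+5·1 = 30 | 6·5 = 30
E: 3·2+2·0+5·6+5·0 = 36 | 6·6 = 36
Q: 3·0+2·0+5·0+5·6 = 30 | 6·5 = 30
gcd(3,2,5,5,6) = 1

Coefficients: [3, 2, 5, 5, 6]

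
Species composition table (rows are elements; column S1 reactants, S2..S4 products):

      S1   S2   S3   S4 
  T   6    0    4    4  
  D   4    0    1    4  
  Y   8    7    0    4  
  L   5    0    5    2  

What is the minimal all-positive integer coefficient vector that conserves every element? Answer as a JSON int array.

Coefficients: [6, 4, 4, 5]

T: 6·6 = 36 | 4·0+4·4+5·4 = 36
D: 6·4 = 24 | 4·0+4·1+5·4 = 24
Y: 6·8 = 48 | 4·7+4·0+5·4 = 48
L: 6·5 = 30 | 4·0+4·5+5·2 = 30
gcd(6,4,4,5) = 1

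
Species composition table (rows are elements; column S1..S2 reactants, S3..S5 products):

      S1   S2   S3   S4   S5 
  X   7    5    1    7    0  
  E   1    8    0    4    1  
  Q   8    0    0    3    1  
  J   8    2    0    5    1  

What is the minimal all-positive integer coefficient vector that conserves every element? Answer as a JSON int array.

Coefficients: [1, 1, 5, 1, 5]

X: 1·7+1·5 = 12 | 5·1+1·7+5·0 = 12
E: 1·1+1·8 = 9 | 5·0+1·4+5·1 = 9
Q: 1·8+1·0 = 8 | 5·0+1·3+5·1 = 8
J: 1·8+1·2 = 10 | 5·0+1·5+5·1 = 10
gcd(1,1,5,1,5) = 1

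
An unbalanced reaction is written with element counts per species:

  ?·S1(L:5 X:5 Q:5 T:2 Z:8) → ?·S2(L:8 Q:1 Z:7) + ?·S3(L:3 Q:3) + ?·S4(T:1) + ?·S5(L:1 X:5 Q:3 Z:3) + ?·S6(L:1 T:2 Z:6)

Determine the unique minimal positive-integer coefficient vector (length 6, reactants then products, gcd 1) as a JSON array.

L: 5·5 = 25 | 1·8+3·3+4·0+5·1+3·1 = 25
X: 5·5 = 25 | 1·0+3·0+4·0+5·5+3·0 = 25
Q: 5·5 = 25 | 1·1+3·3+4·0+5·3+3·0 = 25
T: 5·2 = 10 | 1·0+3·0+4·1+5·0+3·2 = 10
Z: 5·8 = 40 | 1·7+3·0+4·0+5·3+3·6 = 40
gcd(5,1,3,4,5,3) = 1

Coefficients: [5, 1, 3, 4, 5, 3]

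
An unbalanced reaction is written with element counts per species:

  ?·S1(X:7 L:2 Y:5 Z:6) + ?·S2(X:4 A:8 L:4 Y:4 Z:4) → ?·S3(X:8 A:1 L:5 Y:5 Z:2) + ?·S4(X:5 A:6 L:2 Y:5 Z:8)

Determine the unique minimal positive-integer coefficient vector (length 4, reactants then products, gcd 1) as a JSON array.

X: 6·7+5·4 = 62 | 4·8+6·5 = 62
A: 6·0+5·8 = 40 | 4·1+6·6 = 40
L: 6·2+5·4 = 32 | 4·5+6·2 = 32
Y: 6·5+5·4 = 50 | 4·5+6·5 = 50
Z: 6·6+5·4 = 56 | 4·2+6·8 = 56
gcd(6,5,4,6) = 1

Coefficients: [6, 5, 4, 6]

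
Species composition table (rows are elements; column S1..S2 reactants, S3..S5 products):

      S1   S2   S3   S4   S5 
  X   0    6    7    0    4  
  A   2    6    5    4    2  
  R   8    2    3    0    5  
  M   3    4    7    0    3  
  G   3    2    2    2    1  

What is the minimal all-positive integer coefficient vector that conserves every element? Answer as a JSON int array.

X: 2·0+5·6 = 30 | 2·7+4·0+4·4 = 30
A: 2·2+5·6 = 34 | 2·5+4·4+4·2 = 34
R: 2·8+5·2 = 26 | 2·3+4·0+4·5 = 26
M: 2·3+5·4 = 26 | 2·7+4·0+4·3 = 26
G: 2·3+5·2 = 16 | 2·2+4·2+4·1 = 16
gcd(2,5,2,4,4) = 1

Coefficients: [2, 5, 2, 4, 4]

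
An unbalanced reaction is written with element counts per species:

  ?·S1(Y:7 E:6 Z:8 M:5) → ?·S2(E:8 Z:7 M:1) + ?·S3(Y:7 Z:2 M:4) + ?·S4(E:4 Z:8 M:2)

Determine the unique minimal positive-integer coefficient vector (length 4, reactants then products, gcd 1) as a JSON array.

Coefficients: [6, 4, 6, 1]

Y: 6·7 = 42 | 4·0+6·7+1·0 = 42
E: 6·6 = 36 | 4·8+6·0+1·4 = 36
Z: 6·8 = 48 | 4·7+6·2+1·8 = 48
M: 6·5 = 30 | 4·1+6·4+1·2 = 30
gcd(6,4,6,1) = 1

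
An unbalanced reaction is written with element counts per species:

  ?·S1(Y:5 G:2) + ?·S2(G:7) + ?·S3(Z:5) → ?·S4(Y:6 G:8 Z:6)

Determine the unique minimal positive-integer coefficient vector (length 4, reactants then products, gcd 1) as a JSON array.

Coefficients: [6, 4, 6, 5]

Y: 6·5+4·0+6·0 = 30 | 5·6 = 30
G: 6·2+4·7+6·0 = 40 | 5·8 = 40
Z: 6·0+4·0+6·5 = 30 | 5·6 = 30
gcd(6,4,6,5) = 1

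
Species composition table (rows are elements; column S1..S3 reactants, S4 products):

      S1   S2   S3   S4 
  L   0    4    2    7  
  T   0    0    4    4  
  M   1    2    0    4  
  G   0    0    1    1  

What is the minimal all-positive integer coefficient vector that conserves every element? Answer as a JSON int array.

Coefficients: [6, 5, 4, 4]

L: 6·0+5·4+4·2 = 28 | 4·7 = 28
T: 6·0+5·0+4·4 = 16 | 4·4 = 16
M: 6·1+5·2+4·0 = 16 | 4·4 = 16
G: 6·0+5·0+4·1 = 4 | 4·1 = 4
gcd(6,5,4,4) = 1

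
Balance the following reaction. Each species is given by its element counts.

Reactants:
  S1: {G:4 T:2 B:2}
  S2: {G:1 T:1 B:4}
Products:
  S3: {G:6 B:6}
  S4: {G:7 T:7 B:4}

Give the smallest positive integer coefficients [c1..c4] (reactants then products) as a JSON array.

G: 3·4+1·1 = 13 | 1·6+1·7 = 13
T: 3·2+1·1 = 7 | 1·0+1·7 = 7
B: 3·2+1·4 = 10 | 1·6+1·4 = 10
gcd(3,1,1,1) = 1

Coefficients: [3, 1, 1, 1]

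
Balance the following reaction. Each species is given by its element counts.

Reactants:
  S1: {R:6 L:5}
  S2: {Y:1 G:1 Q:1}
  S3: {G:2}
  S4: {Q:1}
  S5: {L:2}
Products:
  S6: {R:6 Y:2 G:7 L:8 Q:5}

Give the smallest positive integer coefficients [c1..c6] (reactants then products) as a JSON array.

R: 2·6+4·0+5·0+6·0+3·0 = 12 | 2·6 = 12
Y: 2·0+4·1+5·0+6·0+3·0 = 4 | 2·2 = 4
G: 2·0+4·1+5·2+6·0+3·0 = 14 | 2·7 = 14
L: 2·5+4·0+5·0+6·0+3·2 = 16 | 2·8 = 16
Q: 2·0+4·1+5·0+6·1+3·0 = 10 | 2·5 = 10
gcd(2,4,5,6,3,2) = 1

Coefficients: [2, 4, 5, 6, 3, 2]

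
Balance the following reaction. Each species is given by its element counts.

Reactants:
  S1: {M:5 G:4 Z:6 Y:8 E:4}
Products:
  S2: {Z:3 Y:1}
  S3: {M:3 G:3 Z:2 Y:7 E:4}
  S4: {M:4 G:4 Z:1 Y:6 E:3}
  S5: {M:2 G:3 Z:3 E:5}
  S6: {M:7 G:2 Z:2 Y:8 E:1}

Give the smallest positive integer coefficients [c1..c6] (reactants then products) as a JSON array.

M: 4·5 = 20 | 5·0+1·3+2·4+1·2+1·7 = 20
G: 4·4 = 16 | 5·0+1·3+2·4+1·3+1·2 = 16
Z: 4·6 = 24 | 5·3+1·2+2·1+1·3+1·2 = 24
Y: 4·8 = 32 | 5·1+1·7+2·6+1·0+1·8 = 32
E: 4·4 = 16 | 5·0+1·4+2·3+1·5+1·1 = 16
gcd(4,5,1,2,1,1) = 1

Coefficients: [4, 5, 1, 2, 1, 1]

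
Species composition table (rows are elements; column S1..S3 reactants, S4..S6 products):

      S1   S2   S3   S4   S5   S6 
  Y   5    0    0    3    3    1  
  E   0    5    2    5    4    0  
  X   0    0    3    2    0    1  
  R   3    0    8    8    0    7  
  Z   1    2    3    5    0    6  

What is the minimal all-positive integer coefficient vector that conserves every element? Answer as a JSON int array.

Coefficients: [5, 6, 3, 4, 4, 1]

Y: 5·5+6·0+3·0 = 25 | 4·3+4·3+1·1 = 25
E: 5·0+6·5+3·2 = 36 | 4·5+4·4+1·0 = 36
X: 5·0+6·0+3·3 = 9 | 4·2+4·0+1·1 = 9
R: 5·3+6·0+3·8 = 39 | 4·8+4·0+1·7 = 39
Z: 5·1+6·2+3·3 = 26 | 4·5+4·0+1·6 = 26
gcd(5,6,3,4,4,1) = 1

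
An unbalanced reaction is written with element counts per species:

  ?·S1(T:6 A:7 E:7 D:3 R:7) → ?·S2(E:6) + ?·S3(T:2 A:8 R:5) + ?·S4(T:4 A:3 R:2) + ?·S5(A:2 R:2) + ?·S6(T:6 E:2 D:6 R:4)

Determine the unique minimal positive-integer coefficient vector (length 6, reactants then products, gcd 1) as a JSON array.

T: 4·6 = 24 | 4·0+2·2+2·4+3·0+2·6 = 24
A: 4·7 = 28 | 4·0+2·8+2·3+3·2+2·0 = 28
E: 4·7 = 28 | 4·6+2·0+2·0+3·0+2·2 = 28
D: 4·3 = 12 | 4·0+2·0+2·0+3·0+2·6 = 12
R: 4·7 = 28 | 4·0+2·5+2·2+3·2+2·4 = 28
gcd(4,4,2,2,3,2) = 1

Coefficients: [4, 4, 2, 2, 3, 2]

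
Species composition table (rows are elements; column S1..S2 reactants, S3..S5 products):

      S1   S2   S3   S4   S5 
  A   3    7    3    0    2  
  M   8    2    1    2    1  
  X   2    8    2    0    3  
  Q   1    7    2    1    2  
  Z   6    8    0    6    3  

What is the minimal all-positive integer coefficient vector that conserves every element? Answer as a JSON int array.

A: 1·3+3·7 = 24 | 4·3+2·0+6·2 = 24
M: 1·8+3·2 = 14 | 4·1+2·2+6·1 = 14
X: 1·2+3·8 = 26 | 4·2+2·0+6·3 = 26
Q: 1·1+3·7 = 22 | 4·2+2·1+6·2 = 22
Z: 1·6+3·8 = 30 | 4·0+2·6+6·3 = 30
gcd(1,3,4,2,6) = 1

Coefficients: [1, 3, 4, 2, 6]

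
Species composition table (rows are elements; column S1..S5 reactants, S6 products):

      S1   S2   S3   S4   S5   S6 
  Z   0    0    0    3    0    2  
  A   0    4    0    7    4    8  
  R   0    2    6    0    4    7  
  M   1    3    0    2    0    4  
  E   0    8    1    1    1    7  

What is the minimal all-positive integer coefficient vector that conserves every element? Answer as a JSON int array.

Z: 4·0+4·0+5·0+4·3+1·0 = 12 | 6·2 = 12
A: 4·0+4·4+5·0+4·7+1·4 = 48 | 6·8 = 48
R: 4·0+4·2+5·6+4·0+1·4 = 42 | 6·7 = 42
M: 4·1+4·3+5·0+4·2+1·0 = 24 | 6·4 = 24
E: 4·0+4·8+5·1+4·1+1·1 = 42 | 6·7 = 42
gcd(4,4,5,4,1,6) = 1

Coefficients: [4, 4, 5, 4, 1, 6]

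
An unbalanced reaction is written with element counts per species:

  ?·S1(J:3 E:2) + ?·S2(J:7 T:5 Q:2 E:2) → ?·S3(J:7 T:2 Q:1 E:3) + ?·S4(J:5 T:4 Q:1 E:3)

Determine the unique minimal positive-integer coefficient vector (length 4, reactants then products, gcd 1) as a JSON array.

J: 4·3+2·7 = 26 | 3·7+1·5 = 26
T: 4·0+2·5 = 10 | 3·2+1·4 = 10
Q: 4·0+2·2 = 4 | 3·1+1·1 = 4
E: 4·2+2·2 = 12 | 3·3+1·3 = 12
gcd(4,2,3,1) = 1

Coefficients: [4, 2, 3, 1]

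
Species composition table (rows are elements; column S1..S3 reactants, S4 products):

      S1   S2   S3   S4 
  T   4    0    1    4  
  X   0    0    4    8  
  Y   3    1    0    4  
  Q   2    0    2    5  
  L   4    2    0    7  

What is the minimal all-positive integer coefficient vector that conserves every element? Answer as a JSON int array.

Coefficients: [1, 5, 4, 2]

T: 1·4+5·0+4·1 = 8 | 2·4 = 8
X: 1·0+5·0+4·4 = 16 | 2·8 = 16
Y: 1·3+5·1+4·0 = 8 | 2·4 = 8
Q: 1·2+5·0+4·2 = 10 | 2·5 = 10
L: 1·4+5·2+4·0 = 14 | 2·7 = 14
gcd(1,5,4,2) = 1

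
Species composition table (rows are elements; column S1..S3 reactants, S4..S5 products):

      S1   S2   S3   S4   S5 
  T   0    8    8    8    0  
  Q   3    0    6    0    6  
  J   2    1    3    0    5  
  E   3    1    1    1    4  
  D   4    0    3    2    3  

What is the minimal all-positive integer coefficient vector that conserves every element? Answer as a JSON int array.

T: 4·0+4·8+1·8 = 40 | 5·8+3·0 = 40
Q: 4·3+4·0+1·6 = 18 | 5·0+3·6 = 18
J: 4·2+4·1+1·3 = 15 | 5·0+3·5 = 15
E: 4·3+4·1+1·1 = 17 | 5·1+3·4 = 17
D: 4·4+4·0+1·3 = 19 | 5·2+3·3 = 19
gcd(4,4,1,5,3) = 1

Coefficients: [4, 4, 1, 5, 3]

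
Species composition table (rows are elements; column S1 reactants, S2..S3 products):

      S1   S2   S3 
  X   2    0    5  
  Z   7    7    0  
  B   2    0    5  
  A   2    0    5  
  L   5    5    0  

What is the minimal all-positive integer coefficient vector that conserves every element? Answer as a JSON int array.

Coefficients: [5, 5, 2]

X: 5·2 = 10 | 5·0+2·5 = 10
Z: 5·7 = 35 | 5·7+2·0 = 35
B: 5·2 = 10 | 5·0+2·5 = 10
A: 5·2 = 10 | 5·0+2·5 = 10
L: 5·5 = 25 | 5·5+2·0 = 25
gcd(5,5,2) = 1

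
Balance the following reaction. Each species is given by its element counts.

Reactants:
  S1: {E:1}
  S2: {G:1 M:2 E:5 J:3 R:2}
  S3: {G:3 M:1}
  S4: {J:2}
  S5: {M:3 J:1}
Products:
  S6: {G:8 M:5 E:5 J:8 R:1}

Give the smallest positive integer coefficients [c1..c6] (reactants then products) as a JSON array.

G: 5·0+1·1+5·3+6·0+1·0 = 16 | 2·8 = 16
M: 5·0+1·2+5·1+6·0+1·3 = 10 | 2·5 = 10
E: 5·1+1·5+5·0+6·0+1·0 = 10 | 2·5 = 10
J: 5·0+1·3+5·0+6·2+1·1 = 16 | 2·8 = 16
R: 5·0+1·2+5·0+6·0+1·0 = 2 | 2·1 = 2
gcd(5,1,5,6,1,2) = 1

Coefficients: [5, 1, 5, 6, 1, 2]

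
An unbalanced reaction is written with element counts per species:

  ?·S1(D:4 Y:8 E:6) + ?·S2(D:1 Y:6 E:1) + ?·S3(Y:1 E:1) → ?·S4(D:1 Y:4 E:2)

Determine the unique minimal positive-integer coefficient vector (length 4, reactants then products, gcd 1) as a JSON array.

D: 1·4+2·1+4·0 = 6 | 6·1 = 6
Y: 1·8+2·6+4·1 = 24 | 6·4 = 24
E: 1·6+2·1+4·1 = 12 | 6·2 = 12
gcd(1,2,4,6) = 1

Coefficients: [1, 2, 4, 6]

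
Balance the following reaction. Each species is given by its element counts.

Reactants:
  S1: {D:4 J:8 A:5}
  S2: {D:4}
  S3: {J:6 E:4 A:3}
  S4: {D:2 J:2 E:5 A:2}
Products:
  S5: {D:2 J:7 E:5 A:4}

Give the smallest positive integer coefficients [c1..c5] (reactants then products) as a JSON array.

D: 1·4+1·4+5·0+2·2 = 12 | 6·2 = 12
J: 1·8+1·0+5·6+2·2 = 42 | 6·7 = 42
E: 1·0+1·0+5·4+2·5 = 30 | 6·5 = 30
A: 1·5+1·0+5·3+2·2 = 24 | 6·4 = 24
gcd(1,1,5,2,6) = 1

Coefficients: [1, 1, 5, 2, 6]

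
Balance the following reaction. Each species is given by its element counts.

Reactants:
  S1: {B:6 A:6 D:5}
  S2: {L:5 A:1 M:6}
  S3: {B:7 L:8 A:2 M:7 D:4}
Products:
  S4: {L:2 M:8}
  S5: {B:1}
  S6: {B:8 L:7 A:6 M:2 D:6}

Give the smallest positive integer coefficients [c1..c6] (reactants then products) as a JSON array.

Coefficients: [4, 4, 4, 5, 4, 6]

B: 4·6+4·0+4·7 = 52 | 5·0+4·1+6·8 = 52
L: 4·0+4·5+4·8 = 52 | 5·2+4·0+6·7 = 52
A: 4·6+4·1+4·2 = 36 | 5·0+4·0+6·6 = 36
M: 4·0+4·6+4·7 = 52 | 5·8+4·0+6·2 = 52
D: 4·5+4·0+4·4 = 36 | 5·0+4·0+6·6 = 36
gcd(4,4,4,5,4,6) = 1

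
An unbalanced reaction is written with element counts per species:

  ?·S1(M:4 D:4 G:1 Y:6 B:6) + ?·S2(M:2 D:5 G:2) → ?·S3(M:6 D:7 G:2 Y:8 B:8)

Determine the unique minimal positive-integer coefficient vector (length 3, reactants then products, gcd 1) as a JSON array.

Coefficients: [4, 1, 3]

M: 4·4+1·2 = 18 | 3·6 = 18
D: 4·4+1·5 = 21 | 3·7 = 21
G: 4·1+1·2 = 6 | 3·2 = 6
Y: 4·6+1·0 = 24 | 3·8 = 24
B: 4·6+1·0 = 24 | 3·8 = 24
gcd(4,1,3) = 1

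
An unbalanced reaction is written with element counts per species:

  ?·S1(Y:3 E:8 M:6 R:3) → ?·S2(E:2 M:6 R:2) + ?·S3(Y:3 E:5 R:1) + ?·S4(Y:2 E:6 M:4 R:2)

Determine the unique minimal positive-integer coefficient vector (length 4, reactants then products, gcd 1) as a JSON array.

Y: 4·3 = 12 | 2·0+2·3+3·2 = 12
E: 4·8 = 32 | 2·2+2·5+3·6 = 32
M: 4·6 = 24 | 2·6+2·0+3·4 = 24
R: 4·3 = 12 | 2·2+2·1+3·2 = 12
gcd(4,2,2,3) = 1

Coefficients: [4, 2, 2, 3]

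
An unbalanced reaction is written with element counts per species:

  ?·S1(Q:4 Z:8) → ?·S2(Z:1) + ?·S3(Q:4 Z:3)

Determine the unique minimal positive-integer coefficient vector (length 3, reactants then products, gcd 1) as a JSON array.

Coefficients: [1, 5, 1]

Q: 1·4 = 4 | 5·0+1·4 = 4
Z: 1·8 = 8 | 5·1+1·3 = 8
gcd(1,5,1) = 1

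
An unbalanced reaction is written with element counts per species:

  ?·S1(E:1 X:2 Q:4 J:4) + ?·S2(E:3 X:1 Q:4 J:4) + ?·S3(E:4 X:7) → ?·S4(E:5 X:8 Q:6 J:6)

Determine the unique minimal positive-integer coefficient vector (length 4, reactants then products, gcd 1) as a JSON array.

Coefficients: [5, 1, 3, 4]

E: 5·1+1·3+3·4 = 20 | 4·5 = 20
X: 5·2+1·1+3·7 = 32 | 4·8 = 32
Q: 5·4+1·4+3·0 = 24 | 4·6 = 24
J: 5·4+1·4+3·0 = 24 | 4·6 = 24
gcd(5,1,3,4) = 1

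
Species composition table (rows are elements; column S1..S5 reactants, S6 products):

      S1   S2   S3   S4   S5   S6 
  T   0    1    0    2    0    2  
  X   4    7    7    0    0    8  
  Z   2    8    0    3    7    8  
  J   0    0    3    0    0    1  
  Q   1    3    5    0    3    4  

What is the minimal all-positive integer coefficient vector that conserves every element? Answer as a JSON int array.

Coefficients: [5, 2, 2, 5, 1, 6]

T: 5·0+2·1+2·0+5·2+1·0 = 12 | 6·2 = 12
X: 5·4+2·7+2·7+5·0+1·0 = 48 | 6·8 = 48
Z: 5·2+2·8+2·0+5·3+1·7 = 48 | 6·8 = 48
J: 5·0+2·0+2·3+5·0+1·0 = 6 | 6·1 = 6
Q: 5·1+2·3+2·5+5·0+1·3 = 24 | 6·4 = 24
gcd(5,2,2,5,1,6) = 1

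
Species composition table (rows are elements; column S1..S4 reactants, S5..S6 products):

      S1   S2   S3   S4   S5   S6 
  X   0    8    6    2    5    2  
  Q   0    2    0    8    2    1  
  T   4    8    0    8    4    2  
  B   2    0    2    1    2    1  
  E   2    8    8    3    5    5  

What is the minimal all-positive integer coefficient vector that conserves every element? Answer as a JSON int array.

X: 3·0+1·8+5·6+2·2 = 42 | 6·5+6·2 = 42
Q: 3·0+1·2+5·0+2·8 = 18 | 6·2+6·1 = 18
T: 3·4+1·8+5·0+2·8 = 36 | 6·4+6·2 = 36
B: 3·2+1·0+5·2+2·1 = 18 | 6·2+6·1 = 18
E: 3·2+1·8+5·8+2·3 = 60 | 6·5+6·5 = 60
gcd(3,1,5,2,6,6) = 1

Coefficients: [3, 1, 5, 2, 6, 6]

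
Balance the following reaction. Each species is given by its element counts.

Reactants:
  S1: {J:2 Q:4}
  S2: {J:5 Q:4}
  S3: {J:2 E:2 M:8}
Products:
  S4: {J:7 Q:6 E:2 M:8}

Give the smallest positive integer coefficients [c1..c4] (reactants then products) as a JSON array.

Coefficients: [5, 4, 6, 6]

J: 5·2+4·5+6·2 = 42 | 6·7 = 42
Q: 5·4+4·4+6·0 = 36 | 6·6 = 36
E: 5·0+4·0+6·2 = 12 | 6·2 = 12
M: 5·0+4·0+6·8 = 48 | 6·8 = 48
gcd(5,4,6,6) = 1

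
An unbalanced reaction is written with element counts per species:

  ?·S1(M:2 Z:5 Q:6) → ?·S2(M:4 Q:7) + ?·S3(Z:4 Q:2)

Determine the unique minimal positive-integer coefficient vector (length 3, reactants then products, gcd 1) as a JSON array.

Coefficients: [4, 2, 5]

M: 4·2 = 8 | 2·4+5·0 = 8
Z: 4·5 = 20 | 2·0+5·4 = 20
Q: 4·6 = 24 | 2·7+5·2 = 24
gcd(4,2,5) = 1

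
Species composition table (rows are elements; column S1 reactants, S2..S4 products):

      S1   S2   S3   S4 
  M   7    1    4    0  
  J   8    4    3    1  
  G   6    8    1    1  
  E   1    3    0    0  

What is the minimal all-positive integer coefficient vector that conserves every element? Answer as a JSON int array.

Coefficients: [3, 1, 5, 5]

M: 3·7 = 21 | 1·1+5·4+5·0 = 21
J: 3·8 = 24 | 1·4+5·3+5·1 = 24
G: 3·6 = 18 | 1·8+5·1+5·1 = 18
E: 3·1 = 3 | 1·3+5·0+5·0 = 3
gcd(3,1,5,5) = 1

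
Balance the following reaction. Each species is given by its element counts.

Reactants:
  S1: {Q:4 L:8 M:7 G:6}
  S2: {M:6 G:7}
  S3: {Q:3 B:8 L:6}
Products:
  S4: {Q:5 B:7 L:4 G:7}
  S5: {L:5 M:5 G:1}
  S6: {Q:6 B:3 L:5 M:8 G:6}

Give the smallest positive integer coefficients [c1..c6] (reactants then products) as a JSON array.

Q: 3·4+2·0+3·3 = 21 | 3·5+5·0+1·6 = 21
B: 3·0+2·0+3·8 = 24 | 3·7+5·0+1·3 = 24
L: 3·8+2·0+3·6 = 42 | 3·4+5·5+1·5 = 42
M: 3·7+2·6+3·0 = 33 | 3·0+5·5+1·8 = 33
G: 3·6+2·7+3·0 = 32 | 3·7+5·1+1·6 = 32
gcd(3,2,3,3,5,1) = 1

Coefficients: [3, 2, 3, 3, 5, 1]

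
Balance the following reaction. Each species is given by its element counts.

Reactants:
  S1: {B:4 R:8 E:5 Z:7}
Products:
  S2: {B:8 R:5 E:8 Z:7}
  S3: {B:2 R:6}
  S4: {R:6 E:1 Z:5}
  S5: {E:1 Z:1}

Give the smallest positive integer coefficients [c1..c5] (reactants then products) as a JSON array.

B: 5·4 = 20 | 2·8+2·2+3·0+6·0 = 20
R: 5·8 = 40 | 2·5+2·6+3·6+6·0 = 40
E: 5·5 = 25 | 2·8+2·0+3·1+6·1 = 25
Z: 5·7 = 35 | 2·7+2·0+3·5+6·1 = 35
gcd(5,2,2,3,6) = 1

Coefficients: [5, 2, 2, 3, 6]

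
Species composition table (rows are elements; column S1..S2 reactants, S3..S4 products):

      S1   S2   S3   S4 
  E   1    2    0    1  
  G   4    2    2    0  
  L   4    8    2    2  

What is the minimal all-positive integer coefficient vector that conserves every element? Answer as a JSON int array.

Coefficients: [1, 1, 3, 3]

E: 1·1+1·2 = 3 | 3·0+3·1 = 3
G: 1·4+1·2 = 6 | 3·2+3·0 = 6
L: 1·4+1·8 = 12 | 3·2+3·2 = 12
gcd(1,1,3,3) = 1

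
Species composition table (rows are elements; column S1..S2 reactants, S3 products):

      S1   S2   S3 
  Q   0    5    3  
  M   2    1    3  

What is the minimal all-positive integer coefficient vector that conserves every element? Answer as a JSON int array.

Coefficients: [6, 3, 5]

Q: 6·0+3·5 = 15 | 5·3 = 15
M: 6·2+3·1 = 15 | 5·3 = 15
gcd(6,3,5) = 1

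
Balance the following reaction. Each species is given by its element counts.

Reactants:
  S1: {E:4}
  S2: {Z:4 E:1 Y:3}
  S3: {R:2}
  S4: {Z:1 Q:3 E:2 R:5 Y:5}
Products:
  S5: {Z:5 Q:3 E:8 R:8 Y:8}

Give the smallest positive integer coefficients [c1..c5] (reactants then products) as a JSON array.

Coefficients: [5, 4, 6, 4, 4]

Z: 5·0+4·4+6·0+4·1 = 20 | 4·5 = 20
Q: 5·0+4·0+6·0+4·3 = 12 | 4·3 = 12
E: 5·4+4·1+6·0+4·2 = 32 | 4·8 = 32
R: 5·0+4·0+6·2+4·5 = 32 | 4·8 = 32
Y: 5·0+4·3+6·0+4·5 = 32 | 4·8 = 32
gcd(5,4,6,4,4) = 1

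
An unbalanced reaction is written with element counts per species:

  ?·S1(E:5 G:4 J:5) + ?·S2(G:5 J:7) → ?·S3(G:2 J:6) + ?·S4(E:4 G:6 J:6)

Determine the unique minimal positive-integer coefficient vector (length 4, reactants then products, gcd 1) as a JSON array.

E: 4·5+4·0 = 20 | 3·0+5·4 = 20
G: 4·4+4·5 = 36 | 3·2+5·6 = 36
J: 4·5+4·7 = 48 | 3·6+5·6 = 48
gcd(4,4,3,5) = 1

Coefficients: [4, 4, 3, 5]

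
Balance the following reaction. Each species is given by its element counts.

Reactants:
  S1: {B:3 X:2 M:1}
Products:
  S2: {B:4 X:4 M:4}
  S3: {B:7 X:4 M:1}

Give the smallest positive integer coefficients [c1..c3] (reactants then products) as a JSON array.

B: 6·3 = 18 | 1·4+2·7 = 18
X: 6·2 = 12 | 1·4+2·4 = 12
M: 6·1 = 6 | 1·4+2·1 = 6
gcd(6,1,2) = 1

Coefficients: [6, 1, 2]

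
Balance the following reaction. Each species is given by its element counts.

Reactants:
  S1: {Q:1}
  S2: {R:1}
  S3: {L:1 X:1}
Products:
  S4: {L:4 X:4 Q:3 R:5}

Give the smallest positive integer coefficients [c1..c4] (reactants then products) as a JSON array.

Coefficients: [3, 5, 4, 1]

L: 3·0+5·0+4·1 = 4 | 1·4 = 4
X: 3·0+5·0+4·1 = 4 | 1·4 = 4
Q: 3·1+5·0+4·0 = 3 | 1·3 = 3
R: 3·0+5·1+4·0 = 5 | 1·5 = 5
gcd(3,5,4,1) = 1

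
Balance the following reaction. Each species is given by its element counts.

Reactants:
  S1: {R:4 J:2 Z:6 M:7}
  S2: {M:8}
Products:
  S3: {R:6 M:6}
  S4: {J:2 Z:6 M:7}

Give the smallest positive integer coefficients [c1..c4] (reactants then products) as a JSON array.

R: 6·4+3·0 = 24 | 4·6+6·0 = 24
J: 6·2+3·0 = 12 | 4·0+6·2 = 12
Z: 6·6+3·0 = 36 | 4·0+6·6 = 36
M: 6·7+3·8 = 66 | 4·6+6·7 = 66
gcd(6,3,4,6) = 1

Coefficients: [6, 3, 4, 6]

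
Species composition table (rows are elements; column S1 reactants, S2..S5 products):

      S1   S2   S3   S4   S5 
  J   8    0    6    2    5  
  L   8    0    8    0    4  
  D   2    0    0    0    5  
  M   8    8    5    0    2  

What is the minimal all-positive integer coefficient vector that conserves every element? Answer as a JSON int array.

J: 5·8 = 40 | 2·0+4·6+3·2+2·5 = 40
L: 5·8 = 40 | 2·0+4·8+3·0+2·4 = 40
D: 5·2 = 10 | 2·0+4·0+3·0+2·5 = 10
M: 5·8 = 40 | 2·8+4·5+3·0+2·2 = 40
gcd(5,2,4,3,2) = 1

Coefficients: [5, 2, 4, 3, 2]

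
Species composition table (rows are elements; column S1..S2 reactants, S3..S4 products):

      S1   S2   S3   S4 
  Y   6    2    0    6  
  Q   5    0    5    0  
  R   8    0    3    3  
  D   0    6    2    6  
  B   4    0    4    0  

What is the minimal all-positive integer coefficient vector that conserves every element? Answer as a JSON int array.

Coefficients: [3, 6, 3, 5]

Y: 3·6+6·2 = 30 | 3·0+5·6 = 30
Q: 3·5+6·0 = 15 | 3·5+5·0 = 15
R: 3·8+6·0 = 24 | 3·3+5·3 = 24
D: 3·0+6·6 = 36 | 3·2+5·6 = 36
B: 3·4+6·0 = 12 | 3·4+5·0 = 12
gcd(3,6,3,5) = 1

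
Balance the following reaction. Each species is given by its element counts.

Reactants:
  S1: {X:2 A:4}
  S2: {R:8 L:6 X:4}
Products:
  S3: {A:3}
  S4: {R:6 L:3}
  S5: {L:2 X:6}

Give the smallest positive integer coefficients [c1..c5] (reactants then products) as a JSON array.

R: 3·0+3·8 = 24 | 4·0+4·6+3·0 = 24
L: 3·0+3·6 = 18 | 4·0+4·3+3·2 = 18
X: 3·2+3·4 = 18 | 4·0+4·0+3·6 = 18
A: 3·4+3·0 = 12 | 4·3+4·0+3·0 = 12
gcd(3,3,4,4,3) = 1

Coefficients: [3, 3, 4, 4, 3]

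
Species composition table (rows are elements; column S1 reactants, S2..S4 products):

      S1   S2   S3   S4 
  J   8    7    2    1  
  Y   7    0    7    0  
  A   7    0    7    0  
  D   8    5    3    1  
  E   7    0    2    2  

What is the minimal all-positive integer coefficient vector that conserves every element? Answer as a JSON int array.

J: 2·8 = 16 | 1·7+2·2+5·1 = 16
Y: 2·7 = 14 | 1·0+2·7+5·0 = 14
A: 2·7 = 14 | 1·0+2·7+5·0 = 14
D: 2·8 = 16 | 1·5+2·3+5·1 = 16
E: 2·7 = 14 | 1·0+2·2+5·2 = 14
gcd(2,1,2,5) = 1

Coefficients: [2, 1, 2, 5]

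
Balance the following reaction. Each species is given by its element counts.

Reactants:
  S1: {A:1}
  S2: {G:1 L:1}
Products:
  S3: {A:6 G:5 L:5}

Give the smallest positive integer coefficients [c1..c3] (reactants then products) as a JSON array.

A: 6·1+5·0 = 6 | 1·6 = 6
G: 6·0+5·1 = 5 | 1·5 = 5
L: 6·0+5·1 = 5 | 1·5 = 5
gcd(6,5,1) = 1

Coefficients: [6, 5, 1]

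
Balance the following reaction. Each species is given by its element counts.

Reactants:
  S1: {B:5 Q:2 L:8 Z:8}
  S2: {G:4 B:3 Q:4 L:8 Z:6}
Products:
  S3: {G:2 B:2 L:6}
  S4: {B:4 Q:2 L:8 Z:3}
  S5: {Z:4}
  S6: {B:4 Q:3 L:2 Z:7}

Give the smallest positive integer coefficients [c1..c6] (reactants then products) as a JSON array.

G: 5·0+1·4 = 4 | 2·2+4·0+5·0+2·0 = 4
B: 5·5+1·3 = 28 | 2·2+4·4+5·0+2·4 = 28
Q: 5·2+1·4 = 14 | 2·0+4·2+5·0+2·3 = 14
L: 5·8+1·8 = 48 | 2·6+4·8+5·0+2·2 = 48
Z: 5·8+1·6 = 46 | 2·0+4·3+5·4+2·7 = 46
gcd(5,1,2,4,5,2) = 1

Coefficients: [5, 1, 2, 4, 5, 2]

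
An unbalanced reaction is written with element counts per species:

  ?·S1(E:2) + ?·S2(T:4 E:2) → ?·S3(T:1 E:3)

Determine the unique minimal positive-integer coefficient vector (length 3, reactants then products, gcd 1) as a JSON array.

T: 5·0+1·4 = 4 | 4·1 = 4
E: 5·2+1·2 = 12 | 4·3 = 12
gcd(5,1,4) = 1

Coefficients: [5, 1, 4]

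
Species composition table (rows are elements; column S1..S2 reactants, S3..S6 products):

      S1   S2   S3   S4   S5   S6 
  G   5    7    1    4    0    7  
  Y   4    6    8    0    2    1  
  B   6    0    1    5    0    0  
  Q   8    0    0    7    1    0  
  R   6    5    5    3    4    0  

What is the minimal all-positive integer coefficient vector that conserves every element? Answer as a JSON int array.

G: 5·5+6·7 = 67 | 5·1+5·4+5·0+6·7 = 67
Y: 5·4+6·6 = 56 | 5·8+5·0+5·2+6·1 = 56
B: 5·6+6·0 = 30 | 5·1+5·5+5·0+6·0 = 30
Q: 5·8+6·0 = 40 | 5·0+5·7+5·1+6·0 = 40
R: 5·6+6·5 = 60 | 5·5+5·3+5·4+6·0 = 60
gcd(5,6,5,5,5,6) = 1

Coefficients: [5, 6, 5, 5, 5, 6]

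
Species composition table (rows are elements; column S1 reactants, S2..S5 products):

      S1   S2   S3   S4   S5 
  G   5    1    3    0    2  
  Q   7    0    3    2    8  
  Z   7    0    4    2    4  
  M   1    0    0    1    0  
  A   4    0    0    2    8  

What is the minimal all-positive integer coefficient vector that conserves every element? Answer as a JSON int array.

Coefficients: [4, 6, 4, 4, 1]

G: 4·5 = 20 | 6·1+4·3+4·0+1·2 = 20
Q: 4·7 = 28 | 6·0+4·3+4·2+1·8 = 28
Z: 4·7 = 28 | 6·0+4·4+4·2+1·4 = 28
M: 4·1 = 4 | 6·0+4·0+4·1+1·0 = 4
A: 4·4 = 16 | 6·0+4·0+4·2+1·8 = 16
gcd(4,6,4,4,1) = 1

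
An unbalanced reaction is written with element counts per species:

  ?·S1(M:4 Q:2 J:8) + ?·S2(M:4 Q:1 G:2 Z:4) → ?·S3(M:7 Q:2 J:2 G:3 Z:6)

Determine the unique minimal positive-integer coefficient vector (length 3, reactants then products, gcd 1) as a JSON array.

M: 1·4+6·4 = 28 | 4·7 = 28
Q: 1·2+6·1 = 8 | 4·2 = 8
J: 1·8+6·0 = 8 | 4·2 = 8
G: 1·0+6·2 = 12 | 4·3 = 12
Z: 1·0+6·4 = 24 | 4·6 = 24
gcd(1,6,4) = 1

Coefficients: [1, 6, 4]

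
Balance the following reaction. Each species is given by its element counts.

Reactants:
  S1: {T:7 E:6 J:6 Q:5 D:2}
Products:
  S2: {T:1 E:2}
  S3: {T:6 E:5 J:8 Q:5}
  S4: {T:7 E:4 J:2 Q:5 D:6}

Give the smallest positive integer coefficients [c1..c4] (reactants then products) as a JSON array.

Coefficients: [3, 2, 2, 1]

T: 3·7 = 21 | 2·1+2·6+1·7 = 21
E: 3·6 = 18 | 2·2+2·5+1·4 = 18
J: 3·6 = 18 | 2·0+2·8+1·2 = 18
Q: 3·5 = 15 | 2·0+2·5+1·5 = 15
D: 3·2 = 6 | 2·0+2·0+1·6 = 6
gcd(3,2,2,1) = 1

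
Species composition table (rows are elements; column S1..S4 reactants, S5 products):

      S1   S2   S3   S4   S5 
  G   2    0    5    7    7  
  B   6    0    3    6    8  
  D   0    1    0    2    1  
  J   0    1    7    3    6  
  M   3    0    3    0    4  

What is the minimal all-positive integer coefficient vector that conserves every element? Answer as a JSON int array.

G: 2·2+1·0+2·5+1·7 = 21 | 3·7 = 21
B: 2·6+1·0+2·3+1·6 = 24 | 3·8 = 24
D: 2·0+1·1+2·0+1·2 = 3 | 3·1 = 3
J: 2·0+1·1+2·7+1·3 = 18 | 3·6 = 18
M: 2·3+1·0+2·3+1·0 = 12 | 3·4 = 12
gcd(2,1,2,1,3) = 1

Coefficients: [2, 1, 2, 1, 3]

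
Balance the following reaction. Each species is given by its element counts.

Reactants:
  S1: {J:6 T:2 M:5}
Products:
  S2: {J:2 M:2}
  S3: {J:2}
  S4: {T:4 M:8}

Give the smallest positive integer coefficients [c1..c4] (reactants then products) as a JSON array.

Coefficients: [2, 1, 5, 1]

J: 2·6 = 12 | 1·2+5·2+1·0 = 12
T: 2·2 = 4 | 1·0+5·0+1·4 = 4
M: 2·5 = 10 | 1·2+5·0+1·8 = 10
gcd(2,1,5,1) = 1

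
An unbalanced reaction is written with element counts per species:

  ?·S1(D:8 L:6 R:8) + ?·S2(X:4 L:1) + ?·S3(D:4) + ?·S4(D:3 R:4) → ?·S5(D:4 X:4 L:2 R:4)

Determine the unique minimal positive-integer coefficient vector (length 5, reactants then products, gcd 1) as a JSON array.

Coefficients: [1, 6, 1, 4, 6]

D: 1·8+6·0+1·4+4·3 = 24 | 6·4 = 24
X: 1·0+6·4+1·0+4·0 = 24 | 6·4 = 24
L: 1·6+6·1+1·0+4·0 = 12 | 6·2 = 12
R: 1·8+6·0+1·0+4·4 = 24 | 6·4 = 24
gcd(1,6,1,4,6) = 1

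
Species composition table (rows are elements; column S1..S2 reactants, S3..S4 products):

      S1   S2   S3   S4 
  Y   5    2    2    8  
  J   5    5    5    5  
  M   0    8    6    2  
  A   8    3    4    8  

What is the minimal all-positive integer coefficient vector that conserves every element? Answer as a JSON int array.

Coefficients: [2, 4, 5, 1]

Y: 2·5+4·2 = 18 | 5·2+1·8 = 18
J: 2·5+4·5 = 30 | 5·5+1·5 = 30
M: 2·0+4·8 = 32 | 5·6+1·2 = 32
A: 2·8+4·3 = 28 | 5·4+1·8 = 28
gcd(2,4,5,1) = 1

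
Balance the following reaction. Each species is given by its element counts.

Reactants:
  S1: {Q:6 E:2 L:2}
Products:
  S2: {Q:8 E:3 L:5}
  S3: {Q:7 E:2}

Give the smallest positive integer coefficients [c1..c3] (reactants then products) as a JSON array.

Coefficients: [5, 2, 2]

Q: 5·6 = 30 | 2·8+2·7 = 30
E: 5·2 = 10 | 2·3+2·2 = 10
L: 5·2 = 10 | 2·5+2·0 = 10
gcd(5,2,2) = 1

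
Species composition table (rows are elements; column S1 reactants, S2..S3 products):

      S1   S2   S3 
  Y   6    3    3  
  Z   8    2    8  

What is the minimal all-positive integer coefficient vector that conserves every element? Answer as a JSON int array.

Y: 3·6 = 18 | 4·3+2·3 = 18
Z: 3·8 = 24 | 4·2+2·8 = 24
gcd(3,4,2) = 1

Coefficients: [3, 4, 2]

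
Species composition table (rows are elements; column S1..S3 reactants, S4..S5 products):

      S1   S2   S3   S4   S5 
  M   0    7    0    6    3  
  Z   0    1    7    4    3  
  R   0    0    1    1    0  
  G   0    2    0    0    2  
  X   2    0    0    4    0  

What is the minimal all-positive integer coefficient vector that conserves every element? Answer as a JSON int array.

M: 4·0+3·7+2·0 = 21 | 2·6+3·3 = 21
Z: 4·0+3·1+2·7 = 17 | 2·4+3·3 = 17
R: 4·0+3·0+2·1 = 2 | 2·1+3·0 = 2
G: 4·0+3·2+2·0 = 6 | 2·0+3·2 = 6
X: 4·2+3·0+2·0 = 8 | 2·4+3·0 = 8
gcd(4,3,2,2,3) = 1

Coefficients: [4, 3, 2, 2, 3]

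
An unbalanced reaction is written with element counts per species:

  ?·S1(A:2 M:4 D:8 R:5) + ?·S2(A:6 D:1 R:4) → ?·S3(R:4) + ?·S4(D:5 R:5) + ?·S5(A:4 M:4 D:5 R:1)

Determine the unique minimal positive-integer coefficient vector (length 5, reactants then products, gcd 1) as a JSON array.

A: 6·2+2·6 = 24 | 3·0+4·0+6·4 = 24
M: 6·4+2·0 = 24 | 3·0+4·0+6·4 = 24
D: 6·8+2·1 = 50 | 3·0+4·5+6·5 = 50
R: 6·5+2·4 = 38 | 3·4+4·5+6·1 = 38
gcd(6,2,3,4,6) = 1

Coefficients: [6, 2, 3, 4, 6]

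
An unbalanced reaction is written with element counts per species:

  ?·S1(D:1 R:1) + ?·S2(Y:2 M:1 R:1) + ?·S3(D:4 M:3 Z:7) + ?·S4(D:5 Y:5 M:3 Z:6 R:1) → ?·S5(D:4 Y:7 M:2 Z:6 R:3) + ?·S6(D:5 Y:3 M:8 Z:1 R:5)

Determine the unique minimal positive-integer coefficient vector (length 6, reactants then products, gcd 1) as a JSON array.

Coefficients: [4, 6, 1, 1, 2, 1]

D: 4·1+6·0+1·4+1·5 = 13 | 2·4+1·5 = 13
Y: 4·0+6·2+1·0+1·5 = 17 | 2·7+1·3 = 17
M: 4·0+6·1+1·3+1·3 = 12 | 2·2+1·8 = 12
Z: 4·0+6·0+1·7+1·6 = 13 | 2·6+1·1 = 13
R: 4·1+6·1+1·0+1·1 = 11 | 2·3+1·5 = 11
gcd(4,6,1,1,2,1) = 1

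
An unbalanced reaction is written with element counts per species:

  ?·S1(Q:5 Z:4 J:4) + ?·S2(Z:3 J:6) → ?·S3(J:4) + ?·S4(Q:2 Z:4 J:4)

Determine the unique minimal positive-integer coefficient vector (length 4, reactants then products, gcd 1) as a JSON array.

Q: 2·5+4·0 = 10 | 3·0+5·2 = 10
Z: 2·4+4·3 = 20 | 3·0+5·4 = 20
J: 2·4+4·6 = 32 | 3·4+5·4 = 32
gcd(2,4,3,5) = 1

Coefficients: [2, 4, 3, 5]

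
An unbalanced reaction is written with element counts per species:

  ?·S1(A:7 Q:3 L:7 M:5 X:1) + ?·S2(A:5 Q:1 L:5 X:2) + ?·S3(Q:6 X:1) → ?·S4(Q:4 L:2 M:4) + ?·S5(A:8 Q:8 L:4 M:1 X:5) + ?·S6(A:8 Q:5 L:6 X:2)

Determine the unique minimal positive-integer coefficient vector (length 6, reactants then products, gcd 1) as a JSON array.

Coefficients: [5, 1, 6, 6, 1, 4]

A: 5·7+1·5+6·0 = 40 | 6·0+1·8+4·8 = 40
Q: 5·3+1·1+6·6 = 52 | 6·4+1·8+4·5 = 52
L: 5·7+1·5+6·0 = 40 | 6·2+1·4+4·6 = 40
M: 5·5+1·0+6·0 = 25 | 6·4+1·1+4·0 = 25
X: 5·1+1·2+6·1 = 13 | 6·0+1·5+4·2 = 13
gcd(5,1,6,6,1,4) = 1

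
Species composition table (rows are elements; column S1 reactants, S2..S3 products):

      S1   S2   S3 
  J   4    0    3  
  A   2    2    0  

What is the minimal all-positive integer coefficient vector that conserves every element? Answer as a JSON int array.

J: 3·4 = 12 | 3·0+4·3 = 12
A: 3·2 = 6 | 3·2+4·0 = 6
gcd(3,3,4) = 1

Coefficients: [3, 3, 4]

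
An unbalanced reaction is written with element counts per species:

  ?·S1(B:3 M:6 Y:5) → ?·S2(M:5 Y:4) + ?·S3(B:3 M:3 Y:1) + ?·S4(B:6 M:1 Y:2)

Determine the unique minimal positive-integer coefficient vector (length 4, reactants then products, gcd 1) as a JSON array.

B: 5·3 = 15 | 5·0+1·3+2·6 = 15
M: 5·6 = 30 | 5·5+1·3+2·1 = 30
Y: 5·5 = 25 | 5·4+1·1+2·2 = 25
gcd(5,5,1,2) = 1

Coefficients: [5, 5, 1, 2]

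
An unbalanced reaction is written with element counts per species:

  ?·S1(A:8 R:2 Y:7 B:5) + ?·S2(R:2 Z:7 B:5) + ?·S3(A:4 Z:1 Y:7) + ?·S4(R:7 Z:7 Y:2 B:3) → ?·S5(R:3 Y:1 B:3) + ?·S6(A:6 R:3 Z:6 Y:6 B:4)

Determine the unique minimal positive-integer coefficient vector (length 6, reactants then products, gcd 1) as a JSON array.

Coefficients: [4, 2, 1, 3, 5, 6]

A: 4·8+2·0+1·4+3·0 = 36 | 5·0+6·6 = 36
R: 4·2+2·2+1·0+3·7 = 33 | 5·3+6·3 = 33
Z: 4·0+2·7+1·1+3·7 = 36 | 5·0+6·6 = 36
Y: 4·7+2·0+1·7+3·2 = 41 | 5·1+6·6 = 41
B: 4·5+2·5+1·0+3·3 = 39 | 5·3+6·4 = 39
gcd(4,2,1,3,5,6) = 1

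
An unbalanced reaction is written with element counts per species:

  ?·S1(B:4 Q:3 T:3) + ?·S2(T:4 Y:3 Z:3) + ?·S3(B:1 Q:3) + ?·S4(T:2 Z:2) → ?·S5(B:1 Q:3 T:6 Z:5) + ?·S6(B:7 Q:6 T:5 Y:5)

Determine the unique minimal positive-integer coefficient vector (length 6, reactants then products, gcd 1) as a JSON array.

B: 5·4+5·0+6·1+5·0 = 26 | 5·1+3·7 = 26
Q: 5·3+5·0+6·3+5·0 = 33 | 5·3+3·6 = 33
T: 5·3+5·4+6·0+5·2 = 45 | 5·6+3·5 = 45
Y: 5·0+5·3+6·0+5·0 = 15 | 5·0+3·5 = 15
Z: 5·0+5·3+6·0+5·2 = 25 | 5·5+3·0 = 25
gcd(5,5,6,5,5,3) = 1

Coefficients: [5, 5, 6, 5, 5, 3]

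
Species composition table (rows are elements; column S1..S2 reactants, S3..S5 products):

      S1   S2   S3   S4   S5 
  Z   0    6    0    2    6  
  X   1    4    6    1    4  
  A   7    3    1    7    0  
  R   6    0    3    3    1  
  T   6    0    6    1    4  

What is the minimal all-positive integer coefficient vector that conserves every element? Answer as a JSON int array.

Coefficients: [4, 5, 1, 6, 3]

Z: 4·0+5·6 = 30 | 1·0+6·2+3·6 = 30
X: 4·1+5·4 = 24 | 1·6+6·1+3·4 = 24
A: 4·7+5·3 = 43 | 1·1+6·7+3·0 = 43
R: 4·6+5·0 = 24 | 1·3+6·3+3·1 = 24
T: 4·6+5·0 = 24 | 1·6+6·1+3·4 = 24
gcd(4,5,1,6,3) = 1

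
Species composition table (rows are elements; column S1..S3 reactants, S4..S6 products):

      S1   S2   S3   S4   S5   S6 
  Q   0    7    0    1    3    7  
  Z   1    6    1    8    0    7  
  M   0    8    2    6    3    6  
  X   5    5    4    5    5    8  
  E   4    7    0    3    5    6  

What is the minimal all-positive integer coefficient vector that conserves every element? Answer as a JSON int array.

Q: 4·0+5·7+4·0 = 35 | 3·1+6·3+2·7 = 35
Z: 4·1+5·6+4·1 = 38 | 3·8+6·0+2·7 = 38
M: 4·0+5·8+4·2 = 48 | 3·6+6·3+2·6 = 48
X: 4·5+5·5+4·4 = 61 | 3·5+6·5+2·8 = 61
E: 4·4+5·7+4·0 = 51 | 3·3+6·5+2·6 = 51
gcd(4,5,4,3,6,2) = 1

Coefficients: [4, 5, 4, 3, 6, 2]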